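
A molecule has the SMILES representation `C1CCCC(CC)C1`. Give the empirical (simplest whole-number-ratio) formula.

Atom tally by fragment:
  cyclohexane ring core → C:6 H:12
  (− 1 ring H displaced by substituents)
  + C2H5 → C:2 H:5
Element totals:
  C: 8
  H: 16
Molecular formula: C8H16.
gcd of subscripts = 8; dividing each by 8:
  C: 8/8 = 1
  H: 16/8 = 2

CH2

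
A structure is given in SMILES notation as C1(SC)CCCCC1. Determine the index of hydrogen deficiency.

1

Atom tally by fragment:
  cyclohexane ring core → C:6 H:12
  (− 1 ring H displaced by substituents)
  + SCH3 → C:1 H:3 S:1
Element totals:
  C: 7
  H: 14
  S: 1
Molecular formula: C7H14S.
DoU = (2C + 2 + N − H − X) / 2 = (2·7 + 2 + 0 − 14 − 0) / 2 = 1.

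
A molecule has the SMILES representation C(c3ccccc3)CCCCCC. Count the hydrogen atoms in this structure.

Atom tally by fragment:
  C6H5CH2 → C:7 H:7
  CH2 → C:1 H:2
  CH2 → C:1 H:2
  CH2 → C:1 H:2
  CH2 → C:1 H:2
  CH2 → C:1 H:2
  CH3 → C:1 H:3
Element totals:
  C: 13
  H: 20

20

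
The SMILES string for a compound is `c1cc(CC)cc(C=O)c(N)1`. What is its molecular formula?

C9H11NO

Atom tally by fragment:
  benzene ring core → C:6 H:6
  (− 3 ring H displaced by substituents)
  + C2H5 → C:2 H:5
  + CHO → C:1 H:1 O:1
  + NH2 → N:1 H:2
Element totals:
  C: 9
  H: 11
  N: 1
  O: 1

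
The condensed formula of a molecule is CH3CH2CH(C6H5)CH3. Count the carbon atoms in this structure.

Atom tally by fragment:
  CH3 → C:1 H:3
  CH2 → C:1 H:2
  CH(C6H5) → C:7 H:6
  CH3 → C:1 H:3
Element totals:
  C: 10
  H: 14

10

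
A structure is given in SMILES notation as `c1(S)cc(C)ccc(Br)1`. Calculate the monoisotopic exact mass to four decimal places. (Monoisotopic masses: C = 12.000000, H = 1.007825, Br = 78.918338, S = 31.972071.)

Atom tally by fragment:
  benzene ring core → C:6 H:6
  (− 3 ring H displaced by substituents)
  + SH → S:1 H:1
  + CH3 → C:1 H:3
  + Br → Br:1
Element totals:
  C: 7
  H: 7
  Br: 1
  S: 1
Molecular formula: C7H7BrS.
  M = 7(12.0) + 7(1.007825) + 78.918338 + 31.972071
    = 84.000000 + 7.054775 + 78.918338 + 31.972071 = 201.945184

201.9452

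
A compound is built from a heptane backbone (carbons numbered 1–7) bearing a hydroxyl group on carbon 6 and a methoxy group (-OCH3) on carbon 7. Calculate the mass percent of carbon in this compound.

65.71%

Atom tally by fragment:
  CH3 → C:1 H:3
  CH2 → C:1 H:2
  CH2 → C:1 H:2
  CH2 → C:1 H:2
  CH2 → C:1 H:2
  CH(OH) → C:1 H:2 O:1
  CH2OCH3 → C:2 H:5 O:1
Element totals:
  C: 8
  H: 18
  O: 2
Molecular formula: C8H18O2.
Molar mass = 146.230 g/mol.
Mass from C: 8 × 12.011 = 96.088 g/mol.
%C = 96.088 / 146.230 × 100 = 65.71%.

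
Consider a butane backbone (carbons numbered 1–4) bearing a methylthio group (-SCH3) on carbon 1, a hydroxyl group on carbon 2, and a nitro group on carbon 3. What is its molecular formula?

Atom tally by fragment:
  CH3SCH2 → C:2 H:5 S:1
  CH(OH) → C:1 H:2 O:1
  CH(NO2) → C:1 H:1 N:1 O:2
  CH3 → C:1 H:3
Element totals:
  C: 5
  H: 11
  N: 1
  O: 3
  S: 1

C5H11NO3S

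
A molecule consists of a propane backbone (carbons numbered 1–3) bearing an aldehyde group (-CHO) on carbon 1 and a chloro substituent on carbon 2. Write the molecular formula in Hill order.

Atom tally by fragment:
  OHCCH2 → C:2 H:3 O:1
  CH(Cl) → C:1 H:1 Cl:1
  CH3 → C:1 H:3
Element totals:
  C: 4
  H: 7
  Cl: 1
  O: 1

C4H7ClO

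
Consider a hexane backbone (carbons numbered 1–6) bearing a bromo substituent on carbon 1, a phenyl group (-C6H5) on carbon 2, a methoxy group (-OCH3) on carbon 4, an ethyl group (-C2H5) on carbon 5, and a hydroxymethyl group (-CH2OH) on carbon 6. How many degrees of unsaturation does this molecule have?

4

Atom tally by fragment:
  BrCH2 → C:1 H:2 Br:1
  CH(C6H5) → C:7 H:6
  CH2 → C:1 H:2
  CH(OCH3) → C:2 H:4 O:1
  CH(C2H5) → C:3 H:6
  CH2CH2OH → C:2 H:5 O:1
Element totals:
  C: 16
  H: 25
  Br: 1
  O: 2
Molecular formula: C16H25BrO2.
DoU = (2C + 2 + N − H − X) / 2 = (2·16 + 2 + 0 − 25 − 1) / 2 = 4.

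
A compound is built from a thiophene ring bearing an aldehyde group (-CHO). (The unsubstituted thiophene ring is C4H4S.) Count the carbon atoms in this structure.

5

Atom tally by fragment:
  thiophene ring core → C:4 H:4 S:1
  (− 1 ring H displaced by substituents)
  + CHO → C:1 H:1 O:1
Element totals:
  C: 5
  H: 4
  O: 1
  S: 1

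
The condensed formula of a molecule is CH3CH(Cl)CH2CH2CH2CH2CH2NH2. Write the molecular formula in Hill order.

Atom tally by fragment:
  CH3 → C:1 H:3
  CH(Cl) → C:1 H:1 Cl:1
  CH2 → C:1 H:2
  CH2 → C:1 H:2
  CH2 → C:1 H:2
  CH2 → C:1 H:2
  CH2NH2 → C:1 H:4 N:1
Element totals:
  C: 7
  H: 16
  Cl: 1
  N: 1

C7H16ClN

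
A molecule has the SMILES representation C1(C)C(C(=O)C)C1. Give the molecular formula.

Atom tally by fragment:
  cyclopropane ring core → C:3 H:6
  (− 2 ring H displaced by substituents)
  + CH3 → C:1 H:3
  + COCH3 → C:2 H:3 O:1
Element totals:
  C: 6
  H: 10
  O: 1

C6H10O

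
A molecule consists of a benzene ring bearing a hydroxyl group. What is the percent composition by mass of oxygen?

Atom tally by fragment:
  benzene ring core → C:6 H:6
  (− 1 ring H displaced by substituents)
  + OH → O:1 H:1
Element totals:
  C: 6
  H: 6
  O: 1
Molecular formula: C6H6O.
Molar mass = 94.113 g/mol.
Mass from O: 1 × 15.999 = 15.999 g/mol.
%O = 15.999 / 94.113 × 100 = 17.00%.

17.00%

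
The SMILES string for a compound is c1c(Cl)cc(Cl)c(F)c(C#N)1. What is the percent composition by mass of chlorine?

37.32%

Atom tally by fragment:
  benzene ring core → C:6 H:6
  (− 4 ring H displaced by substituents)
  + Cl → Cl:1
  + Cl → Cl:1
  + F → F:1
  + CN → C:1 N:1
Element totals:
  C: 7
  H: 2
  Cl: 2
  F: 1
  N: 1
Molecular formula: C7H2Cl2FN.
Molar mass = 189.998 g/mol.
Mass from Cl: 2 × 35.45 = 70.900 g/mol.
%Cl = 70.900 / 189.998 × 100 = 37.32%.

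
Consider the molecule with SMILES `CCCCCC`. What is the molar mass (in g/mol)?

86.18 g/mol

Atom tally by fragment:
  CH3 → C:1 H:3
  CH2 → C:1 H:2
  CH2 → C:1 H:2
  CH2 → C:1 H:2
  CH2 → C:1 H:2
  CH3 → C:1 H:3
Element totals:
  C: 6
  H: 14
Molecular formula: C6H14.
  M = 6(12.011) + 14(1.008)
    = 72.066 + 14.112 = 86.178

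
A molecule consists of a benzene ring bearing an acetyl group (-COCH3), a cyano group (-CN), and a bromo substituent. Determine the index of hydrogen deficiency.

7

Atom tally by fragment:
  benzene ring core → C:6 H:6
  (− 3 ring H displaced by substituents)
  + COCH3 → C:2 H:3 O:1
  + CN → C:1 N:1
  + Br → Br:1
Element totals:
  C: 9
  H: 6
  Br: 1
  N: 1
  O: 1
Molecular formula: C9H6BrNO.
DoU = (2C + 2 + N − H − X) / 2 = (2·9 + 2 + 1 − 6 − 1) / 2 = 7.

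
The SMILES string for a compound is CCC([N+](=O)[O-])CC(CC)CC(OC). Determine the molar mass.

203.28 g/mol

Atom tally by fragment:
  CH3 → C:1 H:3
  CH2 → C:1 H:2
  CH(NO2) → C:1 H:1 N:1 O:2
  CH2 → C:1 H:2
  CH(C2H5) → C:3 H:6
  CH2 → C:1 H:2
  CH2OCH3 → C:2 H:5 O:1
Element totals:
  C: 10
  H: 21
  N: 1
  O: 3
Molecular formula: C10H21NO3.
  M = 10(12.011) + 21(1.008) + 14.007 + 3(15.999)
    = 120.110 + 21.168 + 14.007 + 47.997 = 203.282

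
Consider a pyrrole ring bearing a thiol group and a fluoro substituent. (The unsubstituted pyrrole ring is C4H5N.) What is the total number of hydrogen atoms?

Atom tally by fragment:
  pyrrole ring core → C:4 H:5 N:1
  (− 2 ring H displaced by substituents)
  + SH → S:1 H:1
  + F → F:1
Element totals:
  C: 4
  H: 4
  F: 1
  N: 1
  S: 1

4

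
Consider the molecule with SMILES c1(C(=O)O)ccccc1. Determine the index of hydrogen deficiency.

5

Atom tally by fragment:
  benzene ring core → C:6 H:6
  (− 1 ring H displaced by substituents)
  + COOH → C:1 H:1 O:2
Element totals:
  C: 7
  H: 6
  O: 2
Molecular formula: C7H6O2.
DoU = (2C + 2 + N − H − X) / 2 = (2·7 + 2 + 0 − 6 − 0) / 2 = 5.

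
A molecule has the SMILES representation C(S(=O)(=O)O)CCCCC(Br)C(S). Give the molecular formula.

C7H15BrO3S2

Atom tally by fragment:
  HO3SCH2 → C:1 H:3 S:1 O:3
  CH2 → C:1 H:2
  CH2 → C:1 H:2
  CH2 → C:1 H:2
  CH2 → C:1 H:2
  CH(Br) → C:1 H:1 Br:1
  CH2SH → C:1 H:3 S:1
Element totals:
  C: 7
  H: 15
  Br: 1
  O: 3
  S: 2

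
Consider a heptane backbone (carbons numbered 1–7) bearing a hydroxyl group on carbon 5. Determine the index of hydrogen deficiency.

Atom tally by fragment:
  CH3 → C:1 H:3
  CH2 → C:1 H:2
  CH2 → C:1 H:2
  CH2 → C:1 H:2
  CH(OH) → C:1 H:2 O:1
  CH2 → C:1 H:2
  CH3 → C:1 H:3
Element totals:
  C: 7
  H: 16
  O: 1
Molecular formula: C7H16O.
DoU = (2C + 2 + N − H − X) / 2 = (2·7 + 2 + 0 − 16 − 0) / 2 = 0.

0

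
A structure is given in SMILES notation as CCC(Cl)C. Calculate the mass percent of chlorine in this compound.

38.30%

Atom tally by fragment:
  CH3 → C:1 H:3
  CH2 → C:1 H:2
  CH(Cl) → C:1 H:1 Cl:1
  CH3 → C:1 H:3
Element totals:
  C: 4
  H: 9
  Cl: 1
Molecular formula: C4H9Cl.
Molar mass = 92.566 g/mol.
Mass from Cl: 1 × 35.45 = 35.450 g/mol.
%Cl = 35.450 / 92.566 × 100 = 38.30%.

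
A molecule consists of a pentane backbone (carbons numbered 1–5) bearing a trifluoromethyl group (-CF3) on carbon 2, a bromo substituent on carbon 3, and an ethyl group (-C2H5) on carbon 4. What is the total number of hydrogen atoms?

Atom tally by fragment:
  CH3 → C:1 H:3
  CH(CF3) → C:2 H:1 F:3
  CH(Br) → C:1 H:1 Br:1
  CH(C2H5) → C:3 H:6
  CH3 → C:1 H:3
Element totals:
  C: 8
  H: 14
  Br: 1
  F: 3

14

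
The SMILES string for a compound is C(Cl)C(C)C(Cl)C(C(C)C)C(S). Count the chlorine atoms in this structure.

2

Atom tally by fragment:
  ClCH2 → C:1 H:2 Cl:1
  CH(CH3) → C:2 H:4
  CH(Cl) → C:1 H:1 Cl:1
  CH(CH(CH3)2) → C:4 H:8
  CH2SH → C:1 H:3 S:1
Element totals:
  C: 9
  H: 18
  Cl: 2
  S: 1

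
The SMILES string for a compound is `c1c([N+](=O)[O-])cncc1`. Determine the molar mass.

Atom tally by fragment:
  pyridine ring core → C:5 H:5 N:1
  (− 1 ring H displaced by substituents)
  + NO2 → N:1 O:2
Element totals:
  C: 5
  H: 4
  N: 2
  O: 2
Molecular formula: C5H4N2O2.
  M = 5(12.011) + 4(1.008) + 2(14.007) + 2(15.999)
    = 60.055 + 4.032 + 28.014 + 31.998 = 124.099

124.10 g/mol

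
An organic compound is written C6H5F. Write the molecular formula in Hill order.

C6H5F

Atom tally by fragment:
  benzene ring core → C:6 H:6
  (− 1 ring H displaced by substituents)
  + F → F:1
Element totals:
  C: 6
  H: 5
  F: 1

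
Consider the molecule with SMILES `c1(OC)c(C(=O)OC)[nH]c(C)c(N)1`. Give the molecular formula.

C8H12N2O3

Atom tally by fragment:
  pyrrole ring core → C:4 H:5 N:1
  (− 4 ring H displaced by substituents)
  + OCH3 → C:1 H:3 O:1
  + COOCH3 → C:2 H:3 O:2
  + CH3 → C:1 H:3
  + NH2 → N:1 H:2
Element totals:
  C: 8
  H: 12
  N: 2
  O: 3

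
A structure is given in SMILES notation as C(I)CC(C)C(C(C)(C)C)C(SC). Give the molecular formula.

Atom tally by fragment:
  ICH2 → C:1 H:2 I:1
  CH2 → C:1 H:2
  CH(CH3) → C:2 H:4
  CH(C(CH3)3) → C:5 H:10
  CH2SCH3 → C:2 H:5 S:1
Element totals:
  C: 11
  H: 23
  I: 1
  S: 1

C11H23IS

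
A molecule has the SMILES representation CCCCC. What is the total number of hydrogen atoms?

Atom tally by fragment:
  CH3 → C:1 H:3
  CH2 → C:1 H:2
  CH2 → C:1 H:2
  CH2 → C:1 H:2
  CH3 → C:1 H:3
Element totals:
  C: 5
  H: 12

12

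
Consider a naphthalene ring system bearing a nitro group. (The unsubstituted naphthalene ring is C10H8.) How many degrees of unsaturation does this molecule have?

8

Atom tally by fragment:
  naphthalene ring system core → C:10 H:8
  (− 1 ring H displaced by substituents)
  + NO2 → N:1 O:2
Element totals:
  C: 10
  H: 7
  N: 1
  O: 2
Molecular formula: C10H7NO2.
DoU = (2C + 2 + N − H − X) / 2 = (2·10 + 2 + 1 − 7 − 0) / 2 = 8.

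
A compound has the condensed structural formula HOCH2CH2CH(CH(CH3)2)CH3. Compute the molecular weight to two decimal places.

116.20 g/mol

Atom tally by fragment:
  HOCH2 → C:1 H:3 O:1
  CH2 → C:1 H:2
  CH(CH(CH3)2) → C:4 H:8
  CH3 → C:1 H:3
Element totals:
  C: 7
  H: 16
  O: 1
Molecular formula: C7H16O.
  M = 7(12.011) + 16(1.008) + 15.999
    = 84.077 + 16.128 + 15.999 = 116.204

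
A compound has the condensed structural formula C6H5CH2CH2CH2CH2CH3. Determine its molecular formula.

C11H16

Element totals:
  C: 11
  H: 16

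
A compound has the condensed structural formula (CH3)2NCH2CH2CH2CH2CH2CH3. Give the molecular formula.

Atom tally by fragment:
  (CH3)2NCH2 → C:3 H:8 N:1
  CH2 → C:1 H:2
  CH2 → C:1 H:2
  CH2 → C:1 H:2
  CH2 → C:1 H:2
  CH3 → C:1 H:3
Element totals:
  C: 8
  H: 19
  N: 1

C8H19N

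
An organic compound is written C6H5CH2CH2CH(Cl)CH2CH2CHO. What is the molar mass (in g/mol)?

210.70 g/mol

Element totals:
  C: 12
  H: 15
  Cl: 1
  O: 1
Molecular formula: C12H15ClO.
  M = 12(12.011) + 15(1.008) + 35.45 + 15.999
    = 144.132 + 15.120 + 35.450 + 15.999 = 210.701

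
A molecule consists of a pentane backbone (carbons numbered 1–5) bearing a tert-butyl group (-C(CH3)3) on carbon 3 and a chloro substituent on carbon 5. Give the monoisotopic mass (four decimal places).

Atom tally by fragment:
  CH3 → C:1 H:3
  CH2 → C:1 H:2
  CH(C(CH3)3) → C:5 H:10
  CH2 → C:1 H:2
  CH2Cl → C:1 H:2 Cl:1
Element totals:
  C: 9
  H: 19
  Cl: 1
Molecular formula: C9H19Cl.
  M = 9(12.0) + 19(1.007825) + 34.968853
    = 108.000000 + 19.148675 + 34.968853 = 162.117528

162.1175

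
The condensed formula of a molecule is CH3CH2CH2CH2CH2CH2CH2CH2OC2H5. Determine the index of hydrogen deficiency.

Atom tally by fragment:
  CH3 → C:1 H:3
  CH2 → C:1 H:2
  CH2 → C:1 H:2
  CH2 → C:1 H:2
  CH2 → C:1 H:2
  CH2 → C:1 H:2
  CH2 → C:1 H:2
  CH2OC2H5 → C:3 H:7 O:1
Element totals:
  C: 10
  H: 22
  O: 1
Molecular formula: C10H22O.
DoU = (2C + 2 + N − H − X) / 2 = (2·10 + 2 + 0 − 22 − 0) / 2 = 0.

0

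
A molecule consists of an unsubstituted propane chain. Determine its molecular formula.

C3H8

Atom tally by fragment:
  CH3 → C:1 H:3
  CH2 → C:1 H:2
  CH3 → C:1 H:3
Element totals:
  C: 3
  H: 8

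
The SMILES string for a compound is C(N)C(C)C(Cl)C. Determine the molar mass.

121.61 g/mol

Atom tally by fragment:
  H2NCH2 → C:1 H:4 N:1
  CH(CH3) → C:2 H:4
  CH(Cl) → C:1 H:1 Cl:1
  CH3 → C:1 H:3
Element totals:
  C: 5
  H: 12
  Cl: 1
  N: 1
Molecular formula: C5H12ClN.
  M = 5(12.011) + 12(1.008) + 35.45 + 14.007
    = 60.055 + 12.096 + 35.450 + 14.007 = 121.608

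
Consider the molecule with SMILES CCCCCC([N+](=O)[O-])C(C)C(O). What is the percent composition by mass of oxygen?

Atom tally by fragment:
  CH3 → C:1 H:3
  CH2 → C:1 H:2
  CH2 → C:1 H:2
  CH2 → C:1 H:2
  CH2 → C:1 H:2
  CH(NO2) → C:1 H:1 N:1 O:2
  CH(CH3) → C:2 H:4
  CH2OH → C:1 H:3 O:1
Element totals:
  C: 9
  H: 19
  N: 1
  O: 3
Molecular formula: C9H19NO3.
Molar mass = 189.255 g/mol.
Mass from O: 3 × 15.999 = 47.997 g/mol.
%O = 47.997 / 189.255 × 100 = 25.36%.

25.36%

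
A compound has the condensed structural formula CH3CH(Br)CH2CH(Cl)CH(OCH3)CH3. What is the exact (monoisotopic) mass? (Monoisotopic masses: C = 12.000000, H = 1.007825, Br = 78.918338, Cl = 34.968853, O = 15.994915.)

227.9917

Atom tally by fragment:
  CH3 → C:1 H:3
  CH(Br) → C:1 H:1 Br:1
  CH2 → C:1 H:2
  CH(Cl) → C:1 H:1 Cl:1
  CH(OCH3) → C:2 H:4 O:1
  CH3 → C:1 H:3
Element totals:
  C: 7
  H: 14
  Br: 1
  Cl: 1
  O: 1
Molecular formula: C7H14BrClO.
  M = 7(12.0) + 14(1.007825) + 78.918338 + 34.968853 + 15.994915
    = 84.000000 + 14.109550 + 78.918338 + 34.968853 + 15.994915 = 227.991656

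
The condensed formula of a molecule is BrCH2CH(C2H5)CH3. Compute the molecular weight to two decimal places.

Atom tally by fragment:
  BrCH2 → C:1 H:2 Br:1
  CH(C2H5) → C:3 H:6
  CH3 → C:1 H:3
Element totals:
  C: 5
  H: 11
  Br: 1
Molecular formula: C5H11Br.
  M = 5(12.011) + 11(1.008) + 79.904
    = 60.055 + 11.088 + 79.904 = 151.047

151.05 g/mol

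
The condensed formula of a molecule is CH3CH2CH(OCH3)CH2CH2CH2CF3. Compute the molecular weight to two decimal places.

Atom tally by fragment:
  CH3 → C:1 H:3
  CH2 → C:1 H:2
  CH(OCH3) → C:2 H:4 O:1
  CH2 → C:1 H:2
  CH2 → C:1 H:2
  CH2CF3 → C:2 H:2 F:3
Element totals:
  C: 8
  H: 15
  F: 3
  O: 1
Molecular formula: C8H15F3O.
  M = 8(12.011) + 15(1.008) + 3(18.998) + 15.999
    = 96.088 + 15.120 + 56.994 + 15.999 = 184.201

184.20 g/mol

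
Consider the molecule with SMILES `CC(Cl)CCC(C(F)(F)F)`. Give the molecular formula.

C6H10ClF3

Atom tally by fragment:
  CH3 → C:1 H:3
  CH(Cl) → C:1 H:1 Cl:1
  CH2 → C:1 H:2
  CH2 → C:1 H:2
  CH2CF3 → C:2 H:2 F:3
Element totals:
  C: 6
  H: 10
  Cl: 1
  F: 3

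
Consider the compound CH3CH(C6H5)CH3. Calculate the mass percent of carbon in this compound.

Atom tally by fragment:
  CH3 → C:1 H:3
  CH(C6H5) → C:7 H:6
  CH3 → C:1 H:3
Element totals:
  C: 9
  H: 12
Molecular formula: C9H12.
Molar mass = 120.195 g/mol.
Mass from C: 9 × 12.011 = 108.099 g/mol.
%C = 108.099 / 120.195 × 100 = 89.94%.

89.94%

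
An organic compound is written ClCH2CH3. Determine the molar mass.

64.51 g/mol

Element totals:
  C: 2
  H: 5
  Cl: 1
Molecular formula: C2H5Cl.
  M = 2(12.011) + 5(1.008) + 35.45
    = 24.022 + 5.040 + 35.450 = 64.512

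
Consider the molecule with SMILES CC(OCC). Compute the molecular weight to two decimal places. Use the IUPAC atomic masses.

74.12 g/mol

Atom tally by fragment:
  CH3 → C:1 H:3
  CH2OC2H5 → C:3 H:7 O:1
Element totals:
  C: 4
  H: 10
  O: 1
Molecular formula: C4H10O.
  M = 4(12.011) + 10(1.008) + 15.999
    = 48.044 + 10.080 + 15.999 = 74.123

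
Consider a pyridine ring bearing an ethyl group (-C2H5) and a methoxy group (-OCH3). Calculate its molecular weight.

Atom tally by fragment:
  pyridine ring core → C:5 H:5 N:1
  (− 2 ring H displaced by substituents)
  + C2H5 → C:2 H:5
  + OCH3 → C:1 H:3 O:1
Element totals:
  C: 8
  H: 11
  N: 1
  O: 1
Molecular formula: C8H11NO.
  M = 8(12.011) + 11(1.008) + 14.007 + 15.999
    = 96.088 + 11.088 + 14.007 + 15.999 = 137.182

137.18 g/mol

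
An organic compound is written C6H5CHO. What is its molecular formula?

C7H6O

Atom tally by fragment:
  benzene ring core → C:6 H:6
  (− 1 ring H displaced by substituents)
  + CHO → C:1 H:1 O:1
Element totals:
  C: 7
  H: 6
  O: 1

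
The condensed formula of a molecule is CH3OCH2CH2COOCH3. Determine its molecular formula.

C5H10O3

Atom tally by fragment:
  CH3OCH2 → C:2 H:5 O:1
  CH2COOCH3 → C:3 H:5 O:2
Element totals:
  C: 5
  H: 10
  O: 3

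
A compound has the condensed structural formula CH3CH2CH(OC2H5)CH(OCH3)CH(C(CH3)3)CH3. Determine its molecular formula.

C13H28O2

Element totals:
  C: 13
  H: 28
  O: 2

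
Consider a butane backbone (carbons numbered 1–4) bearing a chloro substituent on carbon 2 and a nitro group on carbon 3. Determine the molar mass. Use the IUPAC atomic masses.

Atom tally by fragment:
  CH3 → C:1 H:3
  CH(Cl) → C:1 H:1 Cl:1
  CH(NO2) → C:1 H:1 N:1 O:2
  CH3 → C:1 H:3
Element totals:
  C: 4
  H: 8
  Cl: 1
  N: 1
  O: 2
Molecular formula: C4H8ClNO2.
  M = 4(12.011) + 8(1.008) + 35.45 + 14.007 + 2(15.999)
    = 48.044 + 8.064 + 35.450 + 14.007 + 31.998 = 137.563

137.56 g/mol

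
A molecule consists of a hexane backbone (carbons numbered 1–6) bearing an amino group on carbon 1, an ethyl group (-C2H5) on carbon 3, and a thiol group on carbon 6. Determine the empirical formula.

Atom tally by fragment:
  H2NCH2 → C:1 H:4 N:1
  CH2 → C:1 H:2
  CH(C2H5) → C:3 H:6
  CH2 → C:1 H:2
  CH2 → C:1 H:2
  CH2SH → C:1 H:3 S:1
Element totals:
  C: 8
  H: 19
  N: 1
  S: 1
Molecular formula: C8H19NS.
gcd of subscripts (8, 19, 1, 1) = 1, so the empirical formula equals the molecular formula.

C8H19NS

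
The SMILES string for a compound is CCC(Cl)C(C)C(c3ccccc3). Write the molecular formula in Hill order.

Atom tally by fragment:
  CH3 → C:1 H:3
  CH2 → C:1 H:2
  CH(Cl) → C:1 H:1 Cl:1
  CH(CH3) → C:2 H:4
  CH2C6H5 → C:7 H:7
Element totals:
  C: 12
  H: 17
  Cl: 1

C12H17Cl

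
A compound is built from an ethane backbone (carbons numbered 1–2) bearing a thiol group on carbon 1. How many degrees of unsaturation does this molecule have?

Atom tally by fragment:
  HSCH2 → C:1 H:3 S:1
  CH3 → C:1 H:3
Element totals:
  C: 2
  H: 6
  S: 1
Molecular formula: C2H6S.
DoU = (2C + 2 + N − H − X) / 2 = (2·2 + 2 + 0 − 6 − 0) / 2 = 0.

0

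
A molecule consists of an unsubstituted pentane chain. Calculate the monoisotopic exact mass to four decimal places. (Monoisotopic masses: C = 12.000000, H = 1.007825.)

72.0939

Atom tally by fragment:
  CH3 → C:1 H:3
  CH2 → C:1 H:2
  CH2 → C:1 H:2
  CH2 → C:1 H:2
  CH3 → C:1 H:3
Element totals:
  C: 5
  H: 12
Molecular formula: C5H12.
  M = 5(12.0) + 12(1.007825)
    = 60.000000 + 12.093900 = 72.093900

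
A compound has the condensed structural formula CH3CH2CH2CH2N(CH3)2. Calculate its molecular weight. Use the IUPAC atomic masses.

101.19 g/mol

Atom tally by fragment:
  CH3 → C:1 H:3
  CH2 → C:1 H:2
  CH2 → C:1 H:2
  CH2N(CH3)2 → C:3 H:8 N:1
Element totals:
  C: 6
  H: 15
  N: 1
Molecular formula: C6H15N.
  M = 6(12.011) + 15(1.008) + 14.007
    = 72.066 + 15.120 + 14.007 = 101.193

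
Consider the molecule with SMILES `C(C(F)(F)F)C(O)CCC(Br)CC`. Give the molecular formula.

Atom tally by fragment:
  F3CCH2 → C:2 H:2 F:3
  CH(OH) → C:1 H:2 O:1
  CH2 → C:1 H:2
  CH2 → C:1 H:2
  CH(Br) → C:1 H:1 Br:1
  CH2 → C:1 H:2
  CH3 → C:1 H:3
Element totals:
  C: 8
  H: 14
  Br: 1
  F: 3
  O: 1

C8H14BrF3O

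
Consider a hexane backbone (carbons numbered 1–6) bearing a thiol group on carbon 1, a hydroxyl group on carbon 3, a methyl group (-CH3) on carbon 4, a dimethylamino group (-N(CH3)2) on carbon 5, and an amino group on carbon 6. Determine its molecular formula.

C9H22N2OS

Atom tally by fragment:
  HSCH2 → C:1 H:3 S:1
  CH2 → C:1 H:2
  CH(OH) → C:1 H:2 O:1
  CH(CH3) → C:2 H:4
  CH(N(CH3)2) → C:3 H:7 N:1
  CH2NH2 → C:1 H:4 N:1
Element totals:
  C: 9
  H: 22
  N: 2
  O: 1
  S: 1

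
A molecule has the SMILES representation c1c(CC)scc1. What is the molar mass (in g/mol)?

Atom tally by fragment:
  thiophene ring core → C:4 H:4 S:1
  (− 1 ring H displaced by substituents)
  + C2H5 → C:2 H:5
Element totals:
  C: 6
  H: 8
  S: 1
Molecular formula: C6H8S.
  M = 6(12.011) + 8(1.008) + 32.06
    = 72.066 + 8.064 + 32.060 = 112.190

112.19 g/mol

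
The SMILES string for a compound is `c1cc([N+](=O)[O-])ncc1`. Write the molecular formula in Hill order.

C5H4N2O2

Atom tally by fragment:
  pyridine ring core → C:5 H:5 N:1
  (− 1 ring H displaced by substituents)
  + NO2 → N:1 O:2
Element totals:
  C: 5
  H: 4
  N: 2
  O: 2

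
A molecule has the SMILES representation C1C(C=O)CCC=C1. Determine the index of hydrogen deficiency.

3

Atom tally by fragment:
  cyclohexene ring core → C:6 H:10
  (− 1 ring H displaced by substituents)
  + CHO → C:1 H:1 O:1
Element totals:
  C: 7
  H: 10
  O: 1
Molecular formula: C7H10O.
DoU = (2C + 2 + N − H − X) / 2 = (2·7 + 2 + 0 − 10 − 0) / 2 = 3.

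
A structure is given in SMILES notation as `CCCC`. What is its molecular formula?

Atom tally by fragment:
  CH3 → C:1 H:3
  CH2 → C:1 H:2
  CH2 → C:1 H:2
  CH3 → C:1 H:3
Element totals:
  C: 4
  H: 10

C4H10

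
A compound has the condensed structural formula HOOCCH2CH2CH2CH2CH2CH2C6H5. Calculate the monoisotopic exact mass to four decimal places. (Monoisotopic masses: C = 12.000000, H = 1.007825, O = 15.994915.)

Element totals:
  C: 13
  H: 18
  O: 2
Molecular formula: C13H18O2.
  M = 13(12.0) + 18(1.007825) + 2(15.994915)
    = 156.000000 + 18.140850 + 31.989830 = 206.130680

206.1307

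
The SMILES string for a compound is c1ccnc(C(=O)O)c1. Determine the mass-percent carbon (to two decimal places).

58.54%

Atom tally by fragment:
  pyridine ring core → C:5 H:5 N:1
  (− 1 ring H displaced by substituents)
  + COOH → C:1 H:1 O:2
Element totals:
  C: 6
  H: 5
  N: 1
  O: 2
Molecular formula: C6H5NO2.
Molar mass = 123.111 g/mol.
Mass from C: 6 × 12.011 = 72.066 g/mol.
%C = 72.066 / 123.111 × 100 = 58.54%.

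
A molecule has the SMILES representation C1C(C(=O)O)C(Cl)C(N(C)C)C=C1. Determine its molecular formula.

C9H14ClNO2

Atom tally by fragment:
  cyclohexene ring core → C:6 H:10
  (− 3 ring H displaced by substituents)
  + COOH → C:1 H:1 O:2
  + Cl → Cl:1
  + N(CH3)2 → N:1 C:2 H:6
Element totals:
  C: 9
  H: 14
  Cl: 1
  N: 1
  O: 2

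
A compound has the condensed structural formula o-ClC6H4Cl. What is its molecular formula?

Atom tally by fragment:
  benzene ring core → C:6 H:6
  (− 2 ring H displaced by substituents)
  + Cl → Cl:1
  + Cl → Cl:1
Element totals:
  C: 6
  H: 4
  Cl: 2

C6H4Cl2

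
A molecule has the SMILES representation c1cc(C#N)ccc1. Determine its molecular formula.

Atom tally by fragment:
  benzene ring core → C:6 H:6
  (− 1 ring H displaced by substituents)
  + CN → C:1 N:1
Element totals:
  C: 7
  H: 5
  N: 1

C7H5N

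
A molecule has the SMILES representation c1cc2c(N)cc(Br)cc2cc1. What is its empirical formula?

Atom tally by fragment:
  naphthalene ring system core → C:10 H:8
  (− 2 ring H displaced by substituents)
  + NH2 → N:1 H:2
  + Br → Br:1
Element totals:
  C: 10
  H: 8
  Br: 1
  N: 1
Molecular formula: C10H8BrN.
gcd of subscripts (1, 10, 8, 1) = 1, so the empirical formula equals the molecular formula.

C10H8BrN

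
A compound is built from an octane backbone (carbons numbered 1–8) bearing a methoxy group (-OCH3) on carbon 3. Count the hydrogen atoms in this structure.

Atom tally by fragment:
  CH3 → C:1 H:3
  CH2 → C:1 H:2
  CH(OCH3) → C:2 H:4 O:1
  CH2 → C:1 H:2
  CH2 → C:1 H:2
  CH2 → C:1 H:2
  CH2 → C:1 H:2
  CH3 → C:1 H:3
Element totals:
  C: 9
  H: 20
  O: 1

20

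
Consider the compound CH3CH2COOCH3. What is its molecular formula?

C4H8O2

Atom tally by fragment:
  CH3 → C:1 H:3
  CH2COOCH3 → C:3 H:5 O:2
Element totals:
  C: 4
  H: 8
  O: 2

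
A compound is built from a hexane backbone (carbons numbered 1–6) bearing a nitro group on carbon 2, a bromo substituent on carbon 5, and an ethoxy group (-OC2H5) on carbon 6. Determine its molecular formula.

Atom tally by fragment:
  CH3 → C:1 H:3
  CH(NO2) → C:1 H:1 N:1 O:2
  CH2 → C:1 H:2
  CH2 → C:1 H:2
  CH(Br) → C:1 H:1 Br:1
  CH2OC2H5 → C:3 H:7 O:1
Element totals:
  C: 8
  H: 16
  Br: 1
  N: 1
  O: 3

C8H16BrNO3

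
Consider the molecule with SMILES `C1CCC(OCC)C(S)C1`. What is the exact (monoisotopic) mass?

Atom tally by fragment:
  cyclohexane ring core → C:6 H:12
  (− 2 ring H displaced by substituents)
  + OC2H5 → C:2 H:5 O:1
  + SH → S:1 H:1
Element totals:
  C: 8
  H: 16
  O: 1
  S: 1
Molecular formula: C8H16OS.
  M = 8(12.0) + 16(1.007825) + 15.994915 + 31.972071
    = 96.000000 + 16.125200 + 15.994915 + 31.972071 = 160.092186

160.0922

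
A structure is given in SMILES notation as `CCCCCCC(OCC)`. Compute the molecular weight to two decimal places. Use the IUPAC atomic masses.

144.26 g/mol

Atom tally by fragment:
  CH3 → C:1 H:3
  CH2 → C:1 H:2
  CH2 → C:1 H:2
  CH2 → C:1 H:2
  CH2 → C:1 H:2
  CH2 → C:1 H:2
  CH2OC2H5 → C:3 H:7 O:1
Element totals:
  C: 9
  H: 20
  O: 1
Molecular formula: C9H20O.
  M = 9(12.011) + 20(1.008) + 15.999
    = 108.099 + 20.160 + 15.999 = 144.258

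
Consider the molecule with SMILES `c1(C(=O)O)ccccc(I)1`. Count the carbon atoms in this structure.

7

Atom tally by fragment:
  benzene ring core → C:6 H:6
  (− 2 ring H displaced by substituents)
  + COOH → C:1 H:1 O:2
  + I → I:1
Element totals:
  C: 7
  H: 5
  I: 1
  O: 2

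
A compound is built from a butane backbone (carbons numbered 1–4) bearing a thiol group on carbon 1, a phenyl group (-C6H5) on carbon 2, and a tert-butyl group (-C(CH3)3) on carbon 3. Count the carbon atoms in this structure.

14

Atom tally by fragment:
  HSCH2 → C:1 H:3 S:1
  CH(C6H5) → C:7 H:6
  CH(C(CH3)3) → C:5 H:10
  CH3 → C:1 H:3
Element totals:
  C: 14
  H: 22
  S: 1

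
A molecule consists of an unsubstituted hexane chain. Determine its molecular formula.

C6H14

Atom tally by fragment:
  CH3 → C:1 H:3
  CH2 → C:1 H:2
  CH2 → C:1 H:2
  CH2 → C:1 H:2
  CH2 → C:1 H:2
  CH3 → C:1 H:3
Element totals:
  C: 6
  H: 14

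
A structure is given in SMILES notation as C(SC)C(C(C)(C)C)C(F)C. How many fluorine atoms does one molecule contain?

Atom tally by fragment:
  CH3SCH2 → C:2 H:5 S:1
  CH(C(CH3)3) → C:5 H:10
  CH(F) → C:1 H:1 F:1
  CH3 → C:1 H:3
Element totals:
  C: 9
  H: 19
  F: 1
  S: 1

1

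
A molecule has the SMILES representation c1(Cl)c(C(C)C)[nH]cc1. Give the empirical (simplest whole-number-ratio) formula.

C7H10ClN

Atom tally by fragment:
  pyrrole ring core → C:4 H:5 N:1
  (− 2 ring H displaced by substituents)
  + Cl → Cl:1
  + CH(CH3)2 → C:3 H:7
Element totals:
  C: 7
  H: 10
  Cl: 1
  N: 1
Molecular formula: C7H10ClN.
gcd of subscripts (7, 1, 10, 1) = 1, so the empirical formula equals the molecular formula.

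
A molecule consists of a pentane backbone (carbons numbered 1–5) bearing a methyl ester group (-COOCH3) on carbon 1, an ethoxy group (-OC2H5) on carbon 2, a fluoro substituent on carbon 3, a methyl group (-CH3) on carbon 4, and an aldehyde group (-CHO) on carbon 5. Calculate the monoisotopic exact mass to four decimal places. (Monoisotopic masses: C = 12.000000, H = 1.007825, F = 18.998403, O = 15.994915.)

234.1267

Atom tally by fragment:
  CH3OOCCH2 → C:3 H:5 O:2
  CH(OC2H5) → C:3 H:6 O:1
  CH(F) → C:1 H:1 F:1
  CH(CH3) → C:2 H:4
  CH2CHO → C:2 H:3 O:1
Element totals:
  C: 11
  H: 19
  F: 1
  O: 4
Molecular formula: C11H19FO4.
  M = 11(12.0) + 19(1.007825) + 18.998403 + 4(15.994915)
    = 132.000000 + 19.148675 + 18.998403 + 63.979660 = 234.126738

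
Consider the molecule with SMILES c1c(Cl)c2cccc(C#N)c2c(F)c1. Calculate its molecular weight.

205.62 g/mol

Atom tally by fragment:
  naphthalene ring system core → C:10 H:8
  (− 3 ring H displaced by substituents)
  + Cl → Cl:1
  + CN → C:1 N:1
  + F → F:1
Element totals:
  C: 11
  H: 5
  Cl: 1
  F: 1
  N: 1
Molecular formula: C11H5ClFN.
  M = 11(12.011) + 5(1.008) + 35.45 + 18.998 + 14.007
    = 132.121 + 5.040 + 35.450 + 18.998 + 14.007 = 205.616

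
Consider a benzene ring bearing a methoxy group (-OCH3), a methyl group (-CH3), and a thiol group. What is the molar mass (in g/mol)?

Atom tally by fragment:
  benzene ring core → C:6 H:6
  (− 3 ring H displaced by substituents)
  + OCH3 → C:1 H:3 O:1
  + CH3 → C:1 H:3
  + SH → S:1 H:1
Element totals:
  C: 8
  H: 10
  O: 1
  S: 1
Molecular formula: C8H10OS.
  M = 8(12.011) + 10(1.008) + 15.999 + 32.06
    = 96.088 + 10.080 + 15.999 + 32.060 = 154.227

154.23 g/mol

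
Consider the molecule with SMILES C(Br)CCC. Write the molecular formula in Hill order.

C4H9Br

Atom tally by fragment:
  BrCH2 → C:1 H:2 Br:1
  CH2 → C:1 H:2
  CH2 → C:1 H:2
  CH3 → C:1 H:3
Element totals:
  C: 4
  H: 9
  Br: 1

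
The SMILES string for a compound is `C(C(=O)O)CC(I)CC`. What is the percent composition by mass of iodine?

Atom tally by fragment:
  HOOCCH2 → C:2 H:3 O:2
  CH2 → C:1 H:2
  CH(I) → C:1 H:1 I:1
  CH2 → C:1 H:2
  CH3 → C:1 H:3
Element totals:
  C: 6
  H: 11
  I: 1
  O: 2
Molecular formula: C6H11IO2.
Molar mass = 242.056 g/mol.
Mass from I: 1 × 126.904 = 126.904 g/mol.
%I = 126.904 / 242.056 × 100 = 52.43%.

52.43%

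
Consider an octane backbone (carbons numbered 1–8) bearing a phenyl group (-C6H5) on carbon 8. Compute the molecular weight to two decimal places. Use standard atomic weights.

190.33 g/mol

Atom tally by fragment:
  CH3 → C:1 H:3
  CH2 → C:1 H:2
  CH2 → C:1 H:2
  CH2 → C:1 H:2
  CH2 → C:1 H:2
  CH2 → C:1 H:2
  CH2 → C:1 H:2
  CH2C6H5 → C:7 H:7
Element totals:
  C: 14
  H: 22
Molecular formula: C14H22.
  M = 14(12.011) + 22(1.008)
    = 168.154 + 22.176 = 190.330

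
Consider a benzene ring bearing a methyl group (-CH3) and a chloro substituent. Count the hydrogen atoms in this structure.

7

Atom tally by fragment:
  benzene ring core → C:6 H:6
  (− 2 ring H displaced by substituents)
  + CH3 → C:1 H:3
  + Cl → Cl:1
Element totals:
  C: 7
  H: 7
  Cl: 1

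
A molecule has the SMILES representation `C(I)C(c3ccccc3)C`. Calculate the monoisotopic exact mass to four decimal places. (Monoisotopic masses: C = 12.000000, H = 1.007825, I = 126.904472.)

Atom tally by fragment:
  ICH2 → C:1 H:2 I:1
  CH(C6H5) → C:7 H:6
  CH3 → C:1 H:3
Element totals:
  C: 9
  H: 11
  I: 1
Molecular formula: C9H11I.
  M = 9(12.0) + 11(1.007825) + 126.904472
    = 108.000000 + 11.086075 + 126.904472 = 245.990547

245.9905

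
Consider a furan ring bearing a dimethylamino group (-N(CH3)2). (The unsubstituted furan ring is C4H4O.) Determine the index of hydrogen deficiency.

3

Atom tally by fragment:
  furan ring core → C:4 H:4 O:1
  (− 1 ring H displaced by substituents)
  + N(CH3)2 → N:1 C:2 H:6
Element totals:
  C: 6
  H: 9
  N: 1
  O: 1
Molecular formula: C6H9NO.
DoU = (2C + 2 + N − H − X) / 2 = (2·6 + 2 + 1 − 9 − 0) / 2 = 3.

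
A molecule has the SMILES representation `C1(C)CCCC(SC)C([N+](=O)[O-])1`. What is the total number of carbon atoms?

8

Atom tally by fragment:
  cyclohexane ring core → C:6 H:12
  (− 3 ring H displaced by substituents)
  + CH3 → C:1 H:3
  + SCH3 → C:1 H:3 S:1
  + NO2 → N:1 O:2
Element totals:
  C: 8
  H: 15
  N: 1
  O: 2
  S: 1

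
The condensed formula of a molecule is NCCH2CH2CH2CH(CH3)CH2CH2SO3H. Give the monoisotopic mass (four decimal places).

Atom tally by fragment:
  NCCH2 → C:2 H:2 N:1
  CH2 → C:1 H:2
  CH2 → C:1 H:2
  CH(CH3) → C:2 H:4
  CH2 → C:1 H:2
  CH2SO3H → C:1 H:3 S:1 O:3
Element totals:
  C: 8
  H: 15
  N: 1
  O: 3
  S: 1
Molecular formula: C8H15NO3S.
  M = 8(12.0) + 15(1.007825) + 14.003074 + 3(15.994915) + 31.972071
    = 96.000000 + 15.117375 + 14.003074 + 47.984745 + 31.972071 = 205.077265

205.0773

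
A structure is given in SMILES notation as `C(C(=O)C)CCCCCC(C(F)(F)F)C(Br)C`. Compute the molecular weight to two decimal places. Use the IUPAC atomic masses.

Atom tally by fragment:
  CH3COCH2 → C:3 H:5 O:1
  CH2 → C:1 H:2
  CH2 → C:1 H:2
  CH2 → C:1 H:2
  CH2 → C:1 H:2
  CH2 → C:1 H:2
  CH(CF3) → C:2 H:1 F:3
  CH(Br) → C:1 H:1 Br:1
  CH3 → C:1 H:3
Element totals:
  C: 12
  H: 20
  Br: 1
  F: 3
  O: 1
Molecular formula: C12H20BrF3O.
  M = 12(12.011) + 20(1.008) + 79.904 + 3(18.998) + 15.999
    = 144.132 + 20.160 + 79.904 + 56.994 + 15.999 = 317.189

317.19 g/mol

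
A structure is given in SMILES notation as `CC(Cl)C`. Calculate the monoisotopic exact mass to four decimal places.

Atom tally by fragment:
  CH3 → C:1 H:3
  CH(Cl) → C:1 H:1 Cl:1
  CH3 → C:1 H:3
Element totals:
  C: 3
  H: 7
  Cl: 1
Molecular formula: C3H7Cl.
  M = 3(12.0) + 7(1.007825) + 34.968853
    = 36.000000 + 7.054775 + 34.968853 = 78.023628

78.0236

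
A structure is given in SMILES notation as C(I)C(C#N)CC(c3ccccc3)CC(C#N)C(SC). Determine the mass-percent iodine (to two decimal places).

Atom tally by fragment:
  ICH2 → C:1 H:2 I:1
  CH(CN) → C:2 H:1 N:1
  CH2 → C:1 H:2
  CH(C6H5) → C:7 H:6
  CH2 → C:1 H:2
  CH(CN) → C:2 H:1 N:1
  CH2SCH3 → C:2 H:5 S:1
Element totals:
  C: 16
  H: 19
  I: 1
  N: 2
  S: 1
Molecular formula: C16H19IN2S.
Molar mass = 398.306 g/mol.
Mass from I: 1 × 126.904 = 126.904 g/mol.
%I = 126.904 / 398.306 × 100 = 31.86%.

31.86%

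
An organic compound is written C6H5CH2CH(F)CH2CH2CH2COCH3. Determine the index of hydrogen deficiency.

5

Element totals:
  C: 13
  H: 17
  F: 1
  O: 1
Molecular formula: C13H17FO.
DoU = (2C + 2 + N − H − X) / 2 = (2·13 + 2 + 0 − 17 − 1) / 2 = 5.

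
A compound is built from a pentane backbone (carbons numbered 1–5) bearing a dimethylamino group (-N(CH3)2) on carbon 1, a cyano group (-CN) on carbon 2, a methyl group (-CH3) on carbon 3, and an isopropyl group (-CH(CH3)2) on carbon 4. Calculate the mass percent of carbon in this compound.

73.41%

Atom tally by fragment:
  (CH3)2NCH2 → C:3 H:8 N:1
  CH(CN) → C:2 H:1 N:1
  CH(CH3) → C:2 H:4
  CH(CH(CH3)2) → C:4 H:8
  CH3 → C:1 H:3
Element totals:
  C: 12
  H: 24
  N: 2
Molecular formula: C12H24N2.
Molar mass = 196.338 g/mol.
Mass from C: 12 × 12.011 = 144.132 g/mol.
%C = 144.132 / 196.338 × 100 = 73.41%.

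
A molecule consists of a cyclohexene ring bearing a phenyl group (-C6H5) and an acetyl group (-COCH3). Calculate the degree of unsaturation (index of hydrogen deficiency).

Atom tally by fragment:
  cyclohexene ring core → C:6 H:10
  (− 2 ring H displaced by substituents)
  + C6H5 → C:6 H:5
  + COCH3 → C:2 H:3 O:1
Element totals:
  C: 14
  H: 16
  O: 1
Molecular formula: C14H16O.
DoU = (2C + 2 + N − H − X) / 2 = (2·14 + 2 + 0 − 16 − 0) / 2 = 7.

7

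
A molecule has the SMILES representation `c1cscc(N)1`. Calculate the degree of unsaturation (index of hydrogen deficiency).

3

Atom tally by fragment:
  thiophene ring core → C:4 H:4 S:1
  (− 1 ring H displaced by substituents)
  + NH2 → N:1 H:2
Element totals:
  C: 4
  H: 5
  N: 1
  S: 1
Molecular formula: C4H5NS.
DoU = (2C + 2 + N − H − X) / 2 = (2·4 + 2 + 1 − 5 − 0) / 2 = 3.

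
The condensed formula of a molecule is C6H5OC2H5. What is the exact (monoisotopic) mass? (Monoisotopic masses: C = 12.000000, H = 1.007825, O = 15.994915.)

122.0732

Atom tally by fragment:
  benzene ring core → C:6 H:6
  (− 1 ring H displaced by substituents)
  + OC2H5 → C:2 H:5 O:1
Element totals:
  C: 8
  H: 10
  O: 1
Molecular formula: C8H10O.
  M = 8(12.0) + 10(1.007825) + 15.994915
    = 96.000000 + 10.078250 + 15.994915 = 122.073165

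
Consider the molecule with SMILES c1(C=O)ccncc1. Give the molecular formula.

C6H5NO

Atom tally by fragment:
  pyridine ring core → C:5 H:5 N:1
  (− 1 ring H displaced by substituents)
  + CHO → C:1 H:1 O:1
Element totals:
  C: 6
  H: 5
  N: 1
  O: 1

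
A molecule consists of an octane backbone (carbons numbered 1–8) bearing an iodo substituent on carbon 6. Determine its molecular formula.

C8H17I

Atom tally by fragment:
  CH3 → C:1 H:3
  CH2 → C:1 H:2
  CH2 → C:1 H:2
  CH2 → C:1 H:2
  CH2 → C:1 H:2
  CH(I) → C:1 H:1 I:1
  CH2 → C:1 H:2
  CH3 → C:1 H:3
Element totals:
  C: 8
  H: 17
  I: 1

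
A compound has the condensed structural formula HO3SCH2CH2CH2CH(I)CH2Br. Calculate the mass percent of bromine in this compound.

Atom tally by fragment:
  HO3SCH2 → C:1 H:3 S:1 O:3
  CH2 → C:1 H:2
  CH2 → C:1 H:2
  CH(I) → C:1 H:1 I:1
  CH2Br → C:1 H:2 Br:1
Element totals:
  C: 5
  H: 10
  Br: 1
  I: 1
  O: 3
  S: 1
Molecular formula: C5H10BrIO3S.
Molar mass = 357.000 g/mol.
Mass from Br: 1 × 79.904 = 79.904 g/mol.
%Br = 79.904 / 357.000 × 100 = 22.38%.

22.38%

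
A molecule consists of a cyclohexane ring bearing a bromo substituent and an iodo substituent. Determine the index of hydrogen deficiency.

Atom tally by fragment:
  cyclohexane ring core → C:6 H:12
  (− 2 ring H displaced by substituents)
  + Br → Br:1
  + I → I:1
Element totals:
  C: 6
  H: 10
  Br: 1
  I: 1
Molecular formula: C6H10BrI.
DoU = (2C + 2 + N − H − X) / 2 = (2·6 + 2 + 0 − 10 − 2) / 2 = 1.

1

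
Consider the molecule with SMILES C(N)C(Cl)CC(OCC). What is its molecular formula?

Atom tally by fragment:
  H2NCH2 → C:1 H:4 N:1
  CH(Cl) → C:1 H:1 Cl:1
  CH2 → C:1 H:2
  CH2OC2H5 → C:3 H:7 O:1
Element totals:
  C: 6
  H: 14
  Cl: 1
  N: 1
  O: 1

C6H14ClNO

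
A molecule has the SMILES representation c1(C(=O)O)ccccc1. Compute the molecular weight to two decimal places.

122.12 g/mol

Atom tally by fragment:
  benzene ring core → C:6 H:6
  (− 1 ring H displaced by substituents)
  + COOH → C:1 H:1 O:2
Element totals:
  C: 7
  H: 6
  O: 2
Molecular formula: C7H6O2.
  M = 7(12.011) + 6(1.008) + 2(15.999)
    = 84.077 + 6.048 + 31.998 = 122.123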